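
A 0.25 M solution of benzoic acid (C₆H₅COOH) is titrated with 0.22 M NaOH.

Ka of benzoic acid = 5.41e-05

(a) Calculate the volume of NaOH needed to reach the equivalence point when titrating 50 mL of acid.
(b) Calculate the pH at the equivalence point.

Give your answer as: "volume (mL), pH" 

moles acid = 0.25 × 50/1000 = 0.0125 mol; V_base = moles/0.22 × 1000 = 56.8 mL. At equivalence only the conjugate base is present: [A⁻] = 0.0125/0.107 = 1.1702e-01 M. Kb = Kw/Ka = 1.85e-10; [OH⁻] = √(Kb × [A⁻]) = 4.6509e-06; pOH = 5.33; pH = 14 - pOH = 8.67.

V = 56.8 mL, pH = 8.67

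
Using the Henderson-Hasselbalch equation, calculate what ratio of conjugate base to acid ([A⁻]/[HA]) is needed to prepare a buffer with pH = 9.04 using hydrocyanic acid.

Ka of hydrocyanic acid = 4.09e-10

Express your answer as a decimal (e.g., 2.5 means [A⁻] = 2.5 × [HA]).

pKa = -log(4.09e-10) = 9.3883. pH = pKa + log([A⁻]/[HA]), so log([A⁻]/[HA]) = pH − pKa = 9.04 − 9.3883 = -0.3483. [A⁻]/[HA] = 10^(-0.3483) = 0.448

[A⁻]/[HA] = 0.448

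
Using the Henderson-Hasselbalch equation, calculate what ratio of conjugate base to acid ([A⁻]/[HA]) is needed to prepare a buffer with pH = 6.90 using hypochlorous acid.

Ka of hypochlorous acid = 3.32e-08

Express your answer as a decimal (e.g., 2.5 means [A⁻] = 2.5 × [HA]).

pKa = -log(3.32e-08) = 7.4789. pH = pKa + log([A⁻]/[HA]), so log([A⁻]/[HA]) = pH − pKa = 6.90 − 7.4789 = -0.5789. [A⁻]/[HA] = 10^(-0.5789) = 0.264

[A⁻]/[HA] = 0.264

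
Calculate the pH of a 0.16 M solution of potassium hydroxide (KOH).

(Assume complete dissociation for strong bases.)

[OH⁻] = 0.16 M for strong base. pOH = -log[OH⁻] = 0.80, pH = 14 - pOH

pH = 13.20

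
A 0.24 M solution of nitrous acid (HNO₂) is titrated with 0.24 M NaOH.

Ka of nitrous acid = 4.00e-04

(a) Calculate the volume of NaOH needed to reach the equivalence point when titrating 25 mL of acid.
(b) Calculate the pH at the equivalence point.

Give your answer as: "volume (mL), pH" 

moles acid = 0.24 × 25/1000 = 0.006 mol; V_base = moles/0.24 × 1000 = 25.0 mL. At equivalence only the conjugate base is present: [A⁻] = 0.006/0.050 = 1.2000e-01 M. Kb = Kw/Ka = 2.50e-11; [OH⁻] = √(Kb × [A⁻]) = 1.7321e-06; pOH = 5.76; pH = 14 - pOH = 8.24.

V = 25.0 mL, pH = 8.24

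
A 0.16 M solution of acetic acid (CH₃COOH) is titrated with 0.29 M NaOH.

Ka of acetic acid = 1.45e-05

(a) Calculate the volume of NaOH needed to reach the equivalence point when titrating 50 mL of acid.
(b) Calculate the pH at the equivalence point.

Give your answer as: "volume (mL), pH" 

moles acid = 0.16 × 50/1000 = 0.008 mol; V_base = moles/0.29 × 1000 = 27.6 mL. At equivalence only the conjugate base is present: [A⁻] = 0.008/0.078 = 1.0311e-01 M. Kb = Kw/Ka = 6.90e-10; [OH⁻] = √(Kb × [A⁻]) = 8.4327e-06; pOH = 5.07; pH = 14 - pOH = 8.93.

V = 27.6 mL, pH = 8.93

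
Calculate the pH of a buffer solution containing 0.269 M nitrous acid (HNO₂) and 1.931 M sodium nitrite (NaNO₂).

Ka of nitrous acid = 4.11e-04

pKa = -log(4.11e-04) = 3.39. pH = pKa + log([A⁻]/[HA]) = 3.39 + log(1.931/0.269)

pH = 4.24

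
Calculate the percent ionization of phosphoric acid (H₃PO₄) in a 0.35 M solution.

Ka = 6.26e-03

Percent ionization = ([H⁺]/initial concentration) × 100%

Using Ka equilibrium: x² + Ka×x - Ka×C = 0. Solving: [H⁺] = 4.3783e-02. Percent = (4.3783e-02/0.35) × 100

Percent ionization = 12.5%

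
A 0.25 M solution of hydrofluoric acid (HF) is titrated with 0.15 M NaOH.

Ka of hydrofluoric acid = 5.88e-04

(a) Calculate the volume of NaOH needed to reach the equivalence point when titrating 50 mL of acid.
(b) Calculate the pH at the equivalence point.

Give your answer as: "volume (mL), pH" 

moles acid = 0.25 × 50/1000 = 0.0125 mol; V_base = moles/0.15 × 1000 = 83.3 mL. At equivalence only the conjugate base is present: [A⁻] = 0.0125/0.133 = 9.3750e-02 M. Kb = Kw/Ka = 1.70e-11; [OH⁻] = √(Kb × [A⁻]) = 1.2627e-06; pOH = 5.90; pH = 14 - pOH = 8.10.

V = 83.3 mL, pH = 8.10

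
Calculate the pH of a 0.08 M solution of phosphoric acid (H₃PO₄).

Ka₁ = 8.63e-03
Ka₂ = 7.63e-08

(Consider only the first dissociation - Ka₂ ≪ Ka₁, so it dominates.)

First dissociation dominates. From Ka₁ = [H⁺][HA⁻]/[H₂A], x² + Ka₁·x − Ka₁·C = 0 with C = 0.08 M and Ka₁ = 8.63e-03. Solving: [H⁺] = (−Ka₁ + √(Ka₁² + 4·Ka₁·C)) / 2 = 2.2312e-02 M. pH = -log(2.2312e-02) = 1.65.

pH = 1.65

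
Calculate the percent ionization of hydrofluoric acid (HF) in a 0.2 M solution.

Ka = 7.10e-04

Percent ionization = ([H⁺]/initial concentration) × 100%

Using Ka equilibrium: x² + Ka×x - Ka×C = 0. Solving: [H⁺] = 1.1567e-02. Percent = (1.1567e-02/0.2) × 100

Percent ionization = 5.78%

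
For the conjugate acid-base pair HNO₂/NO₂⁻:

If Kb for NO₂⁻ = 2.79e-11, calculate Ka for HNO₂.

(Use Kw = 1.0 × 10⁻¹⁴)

For a conjugate pair Ka × Kb = Kw, so Ka = Kw/Kb = 1.0 × 10⁻¹⁴ / 2.79e-11 = 3.58e-04.

K_a = 3.58e-04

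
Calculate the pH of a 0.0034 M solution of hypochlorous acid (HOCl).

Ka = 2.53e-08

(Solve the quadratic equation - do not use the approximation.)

x² + Ka×x - Ka×C = 0. Using quadratic formula: [H⁺] = 9.2621e-06

pH = 5.03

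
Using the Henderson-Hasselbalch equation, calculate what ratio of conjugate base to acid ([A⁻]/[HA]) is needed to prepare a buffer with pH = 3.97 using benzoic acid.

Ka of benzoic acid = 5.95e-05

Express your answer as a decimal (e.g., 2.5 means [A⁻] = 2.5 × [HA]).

pKa = -log(5.95e-05) = 4.2255. pH = pKa + log([A⁻]/[HA]), so log([A⁻]/[HA]) = pH − pKa = 3.97 − 4.2255 = -0.2555. [A⁻]/[HA] = 10^(-0.2555) = 0.555

[A⁻]/[HA] = 0.555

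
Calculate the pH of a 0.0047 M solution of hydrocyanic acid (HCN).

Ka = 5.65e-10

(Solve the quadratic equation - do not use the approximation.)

x² + Ka×x - Ka×C = 0. Using quadratic formula: [H⁺] = 1.6293e-06

pH = 5.79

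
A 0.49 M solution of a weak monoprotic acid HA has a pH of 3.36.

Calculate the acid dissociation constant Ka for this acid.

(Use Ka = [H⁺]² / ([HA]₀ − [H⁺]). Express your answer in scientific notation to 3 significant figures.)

[H⁺] = 10^(−pH) = 10^(−3.36) = 4.365e-04 M. For HA ⇌ H⁺ + A⁻, Ka = [H⁺][A⁻]/[HA] = [H⁺]² / ([HA]₀ − [H⁺]) = (4.365e-04)² / (0.49 − 4.365e-04) = 3.89e-07.

K_a = 3.89e-07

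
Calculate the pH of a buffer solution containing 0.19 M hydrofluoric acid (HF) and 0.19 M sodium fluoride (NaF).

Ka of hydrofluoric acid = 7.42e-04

pKa = -log(7.42e-04) = 3.13. pH = pKa + log([A⁻]/[HA]) = 3.13 + log(0.19/0.19)

pH = 3.13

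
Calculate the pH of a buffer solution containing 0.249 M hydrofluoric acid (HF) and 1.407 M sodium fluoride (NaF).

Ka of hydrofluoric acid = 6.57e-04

pKa = -log(6.57e-04) = 3.18. pH = pKa + log([A⁻]/[HA]) = 3.18 + log(1.407/0.249)

pH = 3.93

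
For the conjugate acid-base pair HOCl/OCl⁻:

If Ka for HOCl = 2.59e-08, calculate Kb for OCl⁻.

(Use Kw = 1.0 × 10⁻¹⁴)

For a conjugate pair Ka × Kb = Kw, so Kb = Kw/Ka = 1.0 × 10⁻¹⁴ / 2.59e-08 = 3.86e-07.

K_b = 3.86e-07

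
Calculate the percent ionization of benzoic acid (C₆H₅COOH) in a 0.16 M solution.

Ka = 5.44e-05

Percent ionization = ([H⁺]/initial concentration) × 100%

Using Ka equilibrium: x² + Ka×x - Ka×C = 0. Solving: [H⁺] = 2.9232e-03. Percent = (2.9232e-03/0.16) × 100

Percent ionization = 1.83%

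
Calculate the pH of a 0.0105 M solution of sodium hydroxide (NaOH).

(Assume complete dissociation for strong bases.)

[OH⁻] = 0.0105 M for strong base. pOH = -log[OH⁻] = 1.98, pH = 14 - pOH

pH = 12.02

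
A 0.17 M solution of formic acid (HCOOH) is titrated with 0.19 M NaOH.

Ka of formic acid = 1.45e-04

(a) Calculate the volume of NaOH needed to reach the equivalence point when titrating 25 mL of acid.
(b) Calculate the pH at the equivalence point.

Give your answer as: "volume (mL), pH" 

moles acid = 0.17 × 25/1000 = 0.00425 mol; V_base = moles/0.19 × 1000 = 22.4 mL. At equivalence only the conjugate base is present: [A⁻] = 0.00425/0.047 = 8.9722e-02 M. Kb = Kw/Ka = 6.90e-11; [OH⁻] = √(Kb × [A⁻]) = 2.4875e-06; pOH = 5.60; pH = 14 - pOH = 8.40.

V = 22.4 mL, pH = 8.40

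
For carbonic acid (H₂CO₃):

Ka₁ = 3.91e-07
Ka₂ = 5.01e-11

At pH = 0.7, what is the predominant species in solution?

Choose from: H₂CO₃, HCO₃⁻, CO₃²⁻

pKa₁ = 6.41, pKa₂ = 10.30. For a polyprotic acid the predominant species crosses at each pKa: below pKa_n the protonated form dominates, above it the deprotonated form does. At pH = 0.7, the predominant species is H₂CO₃.

H₂CO₃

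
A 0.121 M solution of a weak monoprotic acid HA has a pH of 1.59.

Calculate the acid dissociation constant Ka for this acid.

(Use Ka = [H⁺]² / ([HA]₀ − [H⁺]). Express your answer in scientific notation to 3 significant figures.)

[H⁺] = 10^(−pH) = 10^(−1.59) = 2.570e-02 M. For HA ⇌ H⁺ + A⁻, Ka = [H⁺][A⁻]/[HA] = [H⁺]² / ([HA]₀ − [H⁺]) = (2.570e-02)² / (0.121 − 2.570e-02) = 6.93e-03.

K_a = 6.93e-03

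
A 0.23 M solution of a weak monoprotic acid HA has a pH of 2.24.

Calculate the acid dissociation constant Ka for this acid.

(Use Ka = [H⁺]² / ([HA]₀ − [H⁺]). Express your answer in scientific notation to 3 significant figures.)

[H⁺] = 10^(−pH) = 10^(−2.24) = 5.754e-03 M. For HA ⇌ H⁺ + A⁻, Ka = [H⁺][A⁻]/[HA] = [H⁺]² / ([HA]₀ − [H⁺]) = (5.754e-03)² / (0.23 − 5.754e-03) = 1.48e-04.

K_a = 1.48e-04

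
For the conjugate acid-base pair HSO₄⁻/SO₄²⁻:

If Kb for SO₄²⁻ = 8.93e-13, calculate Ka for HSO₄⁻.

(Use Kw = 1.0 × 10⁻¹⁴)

For a conjugate pair Ka × Kb = Kw, so Ka = Kw/Kb = 1.0 × 10⁻¹⁴ / 8.93e-13 = 1.12e-02.

K_a = 1.12e-02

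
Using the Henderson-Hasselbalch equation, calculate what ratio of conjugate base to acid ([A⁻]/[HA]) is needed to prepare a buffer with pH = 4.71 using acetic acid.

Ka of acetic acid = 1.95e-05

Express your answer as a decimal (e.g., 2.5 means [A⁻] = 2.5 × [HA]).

pKa = -log(1.95e-05) = 4.7100. pH = pKa + log([A⁻]/[HA]), so log([A⁻]/[HA]) = pH − pKa = 4.71 − 4.7100 = 0.0000. [A⁻]/[HA] = 10^(0.0000) = 1.00

[A⁻]/[HA] = 1.00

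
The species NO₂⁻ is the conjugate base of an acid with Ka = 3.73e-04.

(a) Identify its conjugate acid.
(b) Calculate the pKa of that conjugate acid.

(a) The conjugate acid is formed by adding one H⁺ to NO₂⁻, giving HNO₂. (b) pKa = -log(Ka) = -log(3.73e-04) = 3.43.

Conjugate acid: HNO₂; pK_a = 3.43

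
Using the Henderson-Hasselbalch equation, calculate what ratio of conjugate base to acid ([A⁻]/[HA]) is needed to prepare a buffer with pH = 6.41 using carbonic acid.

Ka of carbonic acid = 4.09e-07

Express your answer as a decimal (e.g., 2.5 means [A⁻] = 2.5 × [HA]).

pKa = -log(4.09e-07) = 6.3883. pH = pKa + log([A⁻]/[HA]), so log([A⁻]/[HA]) = pH − pKa = 6.41 − 6.3883 = 0.0217. [A⁻]/[HA] = 10^(0.0217) = 1.05

[A⁻]/[HA] = 1.05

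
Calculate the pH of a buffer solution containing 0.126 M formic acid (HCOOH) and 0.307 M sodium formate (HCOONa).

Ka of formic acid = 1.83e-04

pKa = -log(1.83e-04) = 3.74. pH = pKa + log([A⁻]/[HA]) = 3.74 + log(0.307/0.126)

pH = 4.12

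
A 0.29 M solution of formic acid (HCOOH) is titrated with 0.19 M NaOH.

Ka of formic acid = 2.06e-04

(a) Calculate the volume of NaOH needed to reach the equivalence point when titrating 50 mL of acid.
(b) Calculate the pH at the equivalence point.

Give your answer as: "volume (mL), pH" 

moles acid = 0.29 × 50/1000 = 0.0145 mol; V_base = moles/0.19 × 1000 = 76.3 mL. At equivalence only the conjugate base is present: [A⁻] = 0.0145/0.126 = 1.1479e-01 M. Kb = Kw/Ka = 4.85e-11; [OH⁻] = √(Kb × [A⁻]) = 2.3606e-06; pOH = 5.63; pH = 14 - pOH = 8.37.

V = 76.3 mL, pH = 8.37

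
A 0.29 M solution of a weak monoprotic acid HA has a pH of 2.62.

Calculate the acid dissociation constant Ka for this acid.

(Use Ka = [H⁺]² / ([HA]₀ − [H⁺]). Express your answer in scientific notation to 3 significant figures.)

[H⁺] = 10^(−pH) = 10^(−2.62) = 2.399e-03 M. For HA ⇌ H⁺ + A⁻, Ka = [H⁺][A⁻]/[HA] = [H⁺]² / ([HA]₀ − [H⁺]) = (2.399e-03)² / (0.29 − 2.399e-03) = 2.00e-05.

K_a = 2.00e-05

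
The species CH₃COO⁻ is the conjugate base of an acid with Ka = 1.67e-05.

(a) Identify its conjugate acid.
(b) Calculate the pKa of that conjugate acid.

(a) The conjugate acid is formed by adding one H⁺ to CH₃COO⁻, giving CH₃COOH. (b) pKa = -log(Ka) = -log(1.67e-05) = 4.78.

Conjugate acid: CH₃COOH; pK_a = 4.78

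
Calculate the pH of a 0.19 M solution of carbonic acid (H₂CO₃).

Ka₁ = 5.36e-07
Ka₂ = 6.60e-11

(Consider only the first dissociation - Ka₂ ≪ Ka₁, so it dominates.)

First dissociation dominates. From Ka₁ = [H⁺][HA⁻]/[H₂A], x² + Ka₁·x − Ka₁·C = 0 with C = 0.19 M and Ka₁ = 5.36e-07. Solving: [H⁺] = (−Ka₁ + √(Ka₁² + 4·Ka₁·C)) / 2 = 3.1886e-04 M. pH = -log(3.1886e-04) = 3.50.

pH = 3.50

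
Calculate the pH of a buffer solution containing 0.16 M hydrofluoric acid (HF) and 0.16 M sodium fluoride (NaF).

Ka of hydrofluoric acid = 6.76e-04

pKa = -log(6.76e-04) = 3.17. pH = pKa + log([A⁻]/[HA]) = 3.17 + log(0.16/0.16)

pH = 3.17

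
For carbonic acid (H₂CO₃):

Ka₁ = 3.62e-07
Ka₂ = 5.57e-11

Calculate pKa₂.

pKa₂ = -log(Ka₂) = -log(5.57e-11) = 10.25.

pK_{a2} = 10.25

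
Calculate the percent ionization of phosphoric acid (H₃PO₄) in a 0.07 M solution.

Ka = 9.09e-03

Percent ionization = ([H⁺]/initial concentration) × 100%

Using Ka equilibrium: x² + Ka×x - Ka×C = 0. Solving: [H⁺] = 2.1086e-02. Percent = (2.1086e-02/0.07) × 100

Percent ionization = 30.1%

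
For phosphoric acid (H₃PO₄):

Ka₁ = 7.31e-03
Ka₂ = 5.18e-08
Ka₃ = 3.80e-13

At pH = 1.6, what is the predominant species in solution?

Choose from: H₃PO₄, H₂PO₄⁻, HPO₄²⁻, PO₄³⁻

pKa₁ = 2.14, pKa₂ = 7.29, pKa₃ = 12.42. For a polyprotic acid the predominant species crosses at each pKa: below pKa_n the protonated form dominates, above it the deprotonated form does. At pH = 1.6, the predominant species is H₃PO₄.

H₃PO₄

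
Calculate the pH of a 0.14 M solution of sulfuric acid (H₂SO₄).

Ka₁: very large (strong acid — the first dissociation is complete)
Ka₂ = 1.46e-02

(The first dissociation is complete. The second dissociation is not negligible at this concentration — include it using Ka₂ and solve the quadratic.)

First dissociation is complete: [H⁺]₀ = [HSO₄⁻]₀ = C = 0.14 M. Second dissociation HSO₄⁻ ⇌ H⁺ + SO₄²⁻: let x = [SO₄²⁻]. Ka₂ = (C + x)·x / (C − x) = 1.46e-02 → x² + (C + Ka₂)·x − Ka₂·C = 0 → x² + 0.15460·x − 2.044e-03 = 0. x = (−0.15460 + √(0.15460² + 4 × 2.044e-03)) / 2 = 1.2250e-02 M. [H⁺] = C + x = 0.14 + 1.2250e-02 = 1.5225e-01 M. pH = -log(1.5225e-01) = 0.82.

pH = 0.82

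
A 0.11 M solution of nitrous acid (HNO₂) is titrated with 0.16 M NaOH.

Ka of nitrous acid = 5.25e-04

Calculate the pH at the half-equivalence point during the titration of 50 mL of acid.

At half-equivalence [HA] = [A⁻], so Henderson-Hasselbalch gives pH = pKa = -log(5.25e-04) = 3.28.

pH = pKa = 3.28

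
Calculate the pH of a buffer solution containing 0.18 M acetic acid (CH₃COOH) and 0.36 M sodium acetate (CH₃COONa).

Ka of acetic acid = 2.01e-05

pKa = -log(2.01e-05) = 4.70. pH = pKa + log([A⁻]/[HA]) = 4.70 + log(0.36/0.18)

pH = 5.00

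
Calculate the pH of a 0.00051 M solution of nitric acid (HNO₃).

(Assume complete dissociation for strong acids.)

[H⁺] = 0.00051 M for strong acid. pH = -log[H⁺] = -log(0.00051)

pH = 3.29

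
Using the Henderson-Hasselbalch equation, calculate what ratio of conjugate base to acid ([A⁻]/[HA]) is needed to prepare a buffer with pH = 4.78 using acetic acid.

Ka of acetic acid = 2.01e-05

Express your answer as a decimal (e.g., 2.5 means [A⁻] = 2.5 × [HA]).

pKa = -log(2.01e-05) = 4.6968. pH = pKa + log([A⁻]/[HA]), so log([A⁻]/[HA]) = pH − pKa = 4.78 − 4.6968 = 0.0832. [A⁻]/[HA] = 10^(0.0832) = 1.21

[A⁻]/[HA] = 1.21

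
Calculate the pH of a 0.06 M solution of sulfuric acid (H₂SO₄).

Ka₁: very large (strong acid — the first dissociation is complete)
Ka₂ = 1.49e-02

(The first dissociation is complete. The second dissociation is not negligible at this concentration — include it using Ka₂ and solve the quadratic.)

First dissociation is complete: [H⁺]₀ = [HSO₄⁻]₀ = C = 0.06 M. Second dissociation HSO₄⁻ ⇌ H⁺ + SO₄²⁻: let x = [SO₄²⁻]. Ka₂ = (C + x)·x / (C − x) = 1.49e-02 → x² + (C + Ka₂)·x − Ka₂·C = 0 → x² + 0.07490·x − 8.940e-04 = 0. x = (−0.07490 + √(0.07490² + 4 × 8.940e-04)) / 2 = 1.0472e-02 M. [H⁺] = C + x = 0.06 + 1.0472e-02 = 7.0472e-02 M. pH = -log(7.0472e-02) = 1.15.

pH = 1.15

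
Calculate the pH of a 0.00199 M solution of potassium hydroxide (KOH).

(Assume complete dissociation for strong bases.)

[OH⁻] = 0.00199 M for strong base. pOH = -log[OH⁻] = 2.70, pH = 14 - pOH

pH = 11.30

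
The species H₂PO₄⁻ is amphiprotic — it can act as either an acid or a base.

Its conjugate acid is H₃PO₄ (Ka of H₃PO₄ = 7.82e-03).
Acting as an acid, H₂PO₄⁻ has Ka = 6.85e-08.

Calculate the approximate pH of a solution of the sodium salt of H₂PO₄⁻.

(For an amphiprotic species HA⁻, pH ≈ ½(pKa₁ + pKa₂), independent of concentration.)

pKa₁ = -log(7.82e-03) = 2.11; pKa₂ = -log(6.85e-08) = 7.16. For an amphiprotic species, pH ≈ ½(pKa₁ + pKa₂) = ½(2.11 + 7.16) = 4.64.

pH = 4.64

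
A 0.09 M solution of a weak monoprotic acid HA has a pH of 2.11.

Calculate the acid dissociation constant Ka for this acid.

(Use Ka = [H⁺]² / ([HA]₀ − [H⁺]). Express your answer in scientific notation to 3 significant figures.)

[H⁺] = 10^(−pH) = 10^(−2.11) = 7.762e-03 M. For HA ⇌ H⁺ + A⁻, Ka = [H⁺][A⁻]/[HA] = [H⁺]² / ([HA]₀ − [H⁺]) = (7.762e-03)² / (0.09 − 7.762e-03) = 7.33e-04.

K_a = 7.33e-04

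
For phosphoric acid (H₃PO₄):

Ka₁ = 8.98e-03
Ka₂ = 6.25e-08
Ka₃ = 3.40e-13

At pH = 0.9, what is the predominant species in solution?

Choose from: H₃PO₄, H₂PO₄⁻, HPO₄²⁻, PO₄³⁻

pKa₁ = 2.05, pKa₂ = 7.20, pKa₃ = 12.47. For a polyprotic acid the predominant species crosses at each pKa: below pKa_n the protonated form dominates, above it the deprotonated form does. At pH = 0.9, the predominant species is H₃PO₄.

H₃PO₄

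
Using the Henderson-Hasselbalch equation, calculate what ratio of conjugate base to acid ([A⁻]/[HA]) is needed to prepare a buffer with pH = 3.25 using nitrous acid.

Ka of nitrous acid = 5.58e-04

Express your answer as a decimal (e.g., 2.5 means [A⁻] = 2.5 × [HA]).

pKa = -log(5.58e-04) = 3.2534. pH = pKa + log([A⁻]/[HA]), so log([A⁻]/[HA]) = pH − pKa = 3.25 − 3.2534 = -0.0034. [A⁻]/[HA] = 10^(-0.0034) = 0.992

[A⁻]/[HA] = 0.992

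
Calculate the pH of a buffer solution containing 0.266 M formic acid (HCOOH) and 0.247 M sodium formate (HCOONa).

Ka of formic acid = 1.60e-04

pKa = -log(1.60e-04) = 3.80. pH = pKa + log([A⁻]/[HA]) = 3.80 + log(0.247/0.266)

pH = 3.76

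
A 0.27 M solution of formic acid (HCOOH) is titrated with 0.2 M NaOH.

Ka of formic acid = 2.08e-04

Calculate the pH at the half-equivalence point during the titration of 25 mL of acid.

At half-equivalence [HA] = [A⁻], so Henderson-Hasselbalch gives pH = pKa = -log(2.08e-04) = 3.68.

pH = pKa = 3.68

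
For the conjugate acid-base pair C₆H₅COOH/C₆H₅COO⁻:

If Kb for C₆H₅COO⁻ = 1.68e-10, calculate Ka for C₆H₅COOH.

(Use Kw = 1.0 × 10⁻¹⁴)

For a conjugate pair Ka × Kb = Kw, so Ka = Kw/Kb = 1.0 × 10⁻¹⁴ / 1.68e-10 = 5.95e-05.

K_a = 5.95e-05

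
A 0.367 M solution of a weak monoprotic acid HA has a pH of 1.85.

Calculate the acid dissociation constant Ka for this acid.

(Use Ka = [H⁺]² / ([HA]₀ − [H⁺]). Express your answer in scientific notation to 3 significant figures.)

[H⁺] = 10^(−pH) = 10^(−1.85) = 1.413e-02 M. For HA ⇌ H⁺ + A⁻, Ka = [H⁺][A⁻]/[HA] = [H⁺]² / ([HA]₀ − [H⁺]) = (1.413e-02)² / (0.367 − 1.413e-02) = 5.65e-04.

K_a = 5.65e-04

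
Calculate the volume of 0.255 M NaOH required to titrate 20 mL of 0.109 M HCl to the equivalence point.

At equivalence: moles acid = moles base. moles HCl = 0.109 × 20/1000 = 0.00218 mol. V_base = moles / 0.255 × 1000 = 8.5 mL.

V_{base} = 8.5 mL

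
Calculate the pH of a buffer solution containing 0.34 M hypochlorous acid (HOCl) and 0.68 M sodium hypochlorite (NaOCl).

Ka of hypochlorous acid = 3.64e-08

pKa = -log(3.64e-08) = 7.44. pH = pKa + log([A⁻]/[HA]) = 7.44 + log(0.68/0.34)

pH = 7.74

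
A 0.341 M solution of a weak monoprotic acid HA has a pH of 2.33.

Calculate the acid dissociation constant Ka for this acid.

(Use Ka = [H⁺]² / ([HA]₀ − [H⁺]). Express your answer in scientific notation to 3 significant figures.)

[H⁺] = 10^(−pH) = 10^(−2.33) = 4.677e-03 M. For HA ⇌ H⁺ + A⁻, Ka = [H⁺][A⁻]/[HA] = [H⁺]² / ([HA]₀ − [H⁺]) = (4.677e-03)² / (0.341 − 4.677e-03) = 6.50e-05.

K_a = 6.50e-05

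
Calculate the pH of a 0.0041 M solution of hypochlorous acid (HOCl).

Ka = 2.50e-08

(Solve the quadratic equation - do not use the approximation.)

x² + Ka×x - Ka×C = 0. Using quadratic formula: [H⁺] = 1.0112e-05

pH = 5.00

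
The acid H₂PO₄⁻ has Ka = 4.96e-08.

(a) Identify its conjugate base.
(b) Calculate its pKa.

(a) The conjugate base is formed by removing one H⁺ from H₂PO₄⁻, giving HPO₄²⁻. (b) pKa = -log(Ka) = -log(4.96e-08) = 7.30.

Conjugate base: HPO₄²⁻; pK_a = 7.30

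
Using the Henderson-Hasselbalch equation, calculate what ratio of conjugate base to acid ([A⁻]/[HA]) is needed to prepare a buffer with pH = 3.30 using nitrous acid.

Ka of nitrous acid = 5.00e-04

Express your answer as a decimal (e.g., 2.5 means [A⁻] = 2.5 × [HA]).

pKa = -log(5.00e-04) = 3.3010. pH = pKa + log([A⁻]/[HA]), so log([A⁻]/[HA]) = pH − pKa = 3.30 − 3.3010 = -0.0010. [A⁻]/[HA] = 10^(-0.0010) = 0.998

[A⁻]/[HA] = 0.998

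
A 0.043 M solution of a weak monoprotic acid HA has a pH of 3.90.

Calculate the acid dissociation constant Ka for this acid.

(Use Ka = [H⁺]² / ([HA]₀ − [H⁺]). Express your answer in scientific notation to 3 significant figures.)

[H⁺] = 10^(−pH) = 10^(−3.90) = 1.259e-04 M. For HA ⇌ H⁺ + A⁻, Ka = [H⁺][A⁻]/[HA] = [H⁺]² / ([HA]₀ − [H⁺]) = (1.259e-04)² / (0.043 − 1.259e-04) = 3.70e-07.

K_a = 3.70e-07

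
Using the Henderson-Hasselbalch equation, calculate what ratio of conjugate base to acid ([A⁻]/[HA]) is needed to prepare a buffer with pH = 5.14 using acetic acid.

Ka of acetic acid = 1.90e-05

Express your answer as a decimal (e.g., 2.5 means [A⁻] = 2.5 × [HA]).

pKa = -log(1.90e-05) = 4.7212. pH = pKa + log([A⁻]/[HA]), so log([A⁻]/[HA]) = pH − pKa = 5.14 − 4.7212 = 0.4188. [A⁻]/[HA] = 10^(0.4188) = 2.62

[A⁻]/[HA] = 2.62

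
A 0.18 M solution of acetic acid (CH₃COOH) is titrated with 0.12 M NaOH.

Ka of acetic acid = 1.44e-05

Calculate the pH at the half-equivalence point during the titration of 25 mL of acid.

At half-equivalence [HA] = [A⁻], so Henderson-Hasselbalch gives pH = pKa = -log(1.44e-05) = 4.84.

pH = pKa = 4.84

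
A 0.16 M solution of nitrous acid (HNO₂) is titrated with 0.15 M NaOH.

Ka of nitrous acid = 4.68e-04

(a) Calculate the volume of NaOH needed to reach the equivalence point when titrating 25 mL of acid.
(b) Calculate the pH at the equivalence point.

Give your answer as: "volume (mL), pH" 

moles acid = 0.16 × 25/1000 = 0.004 mol; V_base = moles/0.15 × 1000 = 26.7 mL. At equivalence only the conjugate base is present: [A⁻] = 0.004/0.052 = 7.7419e-02 M. Kb = Kw/Ka = 2.14e-11; [OH⁻] = √(Kb × [A⁻]) = 1.2862e-06; pOH = 5.89; pH = 14 - pOH = 8.11.

V = 26.7 mL, pH = 8.11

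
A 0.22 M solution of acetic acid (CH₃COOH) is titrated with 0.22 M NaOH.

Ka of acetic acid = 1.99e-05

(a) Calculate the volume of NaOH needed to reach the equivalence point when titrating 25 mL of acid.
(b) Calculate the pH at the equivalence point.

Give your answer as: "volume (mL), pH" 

moles acid = 0.22 × 25/1000 = 0.0055 mol; V_base = moles/0.22 × 1000 = 25.0 mL. At equivalence only the conjugate base is present: [A⁻] = 0.0055/0.050 = 1.1000e-01 M. Kb = Kw/Ka = 5.03e-10; [OH⁻] = √(Kb × [A⁻]) = 7.4348e-06; pOH = 5.13; pH = 14 - pOH = 8.87.

V = 25.0 mL, pH = 8.87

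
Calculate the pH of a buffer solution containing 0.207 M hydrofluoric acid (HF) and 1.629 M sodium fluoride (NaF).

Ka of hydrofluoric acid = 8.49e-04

pKa = -log(8.49e-04) = 3.07. pH = pKa + log([A⁻]/[HA]) = 3.07 + log(1.629/0.207)

pH = 3.97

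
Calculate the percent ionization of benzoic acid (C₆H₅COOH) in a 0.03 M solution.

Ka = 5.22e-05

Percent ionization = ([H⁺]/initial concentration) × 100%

Using Ka equilibrium: x² + Ka×x - Ka×C = 0. Solving: [H⁺] = 1.2256e-03. Percent = (1.2256e-03/0.03) × 100

Percent ionization = 4.09%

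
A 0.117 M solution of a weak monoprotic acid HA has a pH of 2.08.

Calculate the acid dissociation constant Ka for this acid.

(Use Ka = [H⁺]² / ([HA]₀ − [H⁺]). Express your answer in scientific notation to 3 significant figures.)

[H⁺] = 10^(−pH) = 10^(−2.08) = 8.318e-03 M. For HA ⇌ H⁺ + A⁻, Ka = [H⁺][A⁻]/[HA] = [H⁺]² / ([HA]₀ − [H⁺]) = (8.318e-03)² / (0.117 − 8.318e-03) = 6.37e-04.

K_a = 6.37e-04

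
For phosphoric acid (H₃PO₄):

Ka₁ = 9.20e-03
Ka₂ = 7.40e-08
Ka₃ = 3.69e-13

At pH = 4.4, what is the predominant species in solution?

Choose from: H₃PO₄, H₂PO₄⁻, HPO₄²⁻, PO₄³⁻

pKa₁ = 2.04, pKa₂ = 7.13, pKa₃ = 12.43. For a polyprotic acid the predominant species crosses at each pKa: below pKa_n the protonated form dominates, above it the deprotonated form does. At pH = 4.4, the predominant species is H₂PO₄⁻.

H₂PO₄⁻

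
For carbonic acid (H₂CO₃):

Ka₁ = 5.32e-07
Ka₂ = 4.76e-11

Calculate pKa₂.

pKa₂ = -log(Ka₂) = -log(4.76e-11) = 10.32.

pK_{a2} = 10.32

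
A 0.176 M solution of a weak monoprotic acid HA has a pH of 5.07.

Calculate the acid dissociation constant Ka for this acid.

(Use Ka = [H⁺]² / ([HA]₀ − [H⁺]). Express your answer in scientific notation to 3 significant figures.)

[H⁺] = 10^(−pH) = 10^(−5.07) = 8.511e-06 M. For HA ⇌ H⁺ + A⁻, Ka = [H⁺][A⁻]/[HA] = [H⁺]² / ([HA]₀ − [H⁺]) = (8.511e-06)² / (0.176 − 8.511e-06) = 4.12e-10.

K_a = 4.12e-10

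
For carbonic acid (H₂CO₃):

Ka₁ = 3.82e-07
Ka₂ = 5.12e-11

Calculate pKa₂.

pKa₂ = -log(Ka₂) = -log(5.12e-11) = 10.29.

pK_{a2} = 10.29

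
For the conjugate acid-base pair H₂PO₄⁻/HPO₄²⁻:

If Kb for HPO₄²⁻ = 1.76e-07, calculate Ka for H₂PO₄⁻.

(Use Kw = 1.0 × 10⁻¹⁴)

For a conjugate pair Ka × Kb = Kw, so Ka = Kw/Kb = 1.0 × 10⁻¹⁴ / 1.76e-07 = 5.68e-08.

K_a = 5.68e-08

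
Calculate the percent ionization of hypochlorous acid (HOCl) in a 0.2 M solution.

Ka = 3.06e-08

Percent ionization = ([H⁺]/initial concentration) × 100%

Using Ka equilibrium: x² + Ka×x - Ka×C = 0. Solving: [H⁺] = 7.8215e-05. Percent = (7.8215e-05/0.2) × 100

Percent ionization = 0.0391%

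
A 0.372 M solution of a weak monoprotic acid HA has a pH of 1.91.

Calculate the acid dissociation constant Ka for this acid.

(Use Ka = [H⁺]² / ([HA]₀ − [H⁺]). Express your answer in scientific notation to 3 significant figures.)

[H⁺] = 10^(−pH) = 10^(−1.91) = 1.230e-02 M. For HA ⇌ H⁺ + A⁻, Ka = [H⁺][A⁻]/[HA] = [H⁺]² / ([HA]₀ − [H⁺]) = (1.230e-02)² / (0.372 − 1.230e-02) = 4.21e-04.

K_a = 4.21e-04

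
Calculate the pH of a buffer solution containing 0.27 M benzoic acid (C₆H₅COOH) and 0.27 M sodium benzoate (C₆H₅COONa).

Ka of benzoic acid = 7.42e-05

pKa = -log(7.42e-05) = 4.13. pH = pKa + log([A⁻]/[HA]) = 4.13 + log(0.27/0.27)

pH = 4.13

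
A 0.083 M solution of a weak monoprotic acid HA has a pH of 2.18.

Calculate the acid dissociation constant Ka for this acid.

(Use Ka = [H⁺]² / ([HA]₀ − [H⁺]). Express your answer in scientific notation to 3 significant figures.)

[H⁺] = 10^(−pH) = 10^(−2.18) = 6.607e-03 M. For HA ⇌ H⁺ + A⁻, Ka = [H⁺][A⁻]/[HA] = [H⁺]² / ([HA]₀ − [H⁺]) = (6.607e-03)² / (0.083 − 6.607e-03) = 5.71e-04.

K_a = 5.71e-04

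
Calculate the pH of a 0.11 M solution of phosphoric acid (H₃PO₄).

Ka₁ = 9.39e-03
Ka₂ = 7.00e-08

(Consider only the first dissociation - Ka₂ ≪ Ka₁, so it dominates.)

First dissociation dominates. From Ka₁ = [H⁺][HA⁻]/[H₂A], x² + Ka₁·x − Ka₁·C = 0 with C = 0.11 M and Ka₁ = 9.39e-03. Solving: [H⁺] = (−Ka₁ + √(Ka₁² + 4·Ka₁·C)) / 2 = 2.7785e-02 M. pH = -log(2.7785e-02) = 1.56.

pH = 1.56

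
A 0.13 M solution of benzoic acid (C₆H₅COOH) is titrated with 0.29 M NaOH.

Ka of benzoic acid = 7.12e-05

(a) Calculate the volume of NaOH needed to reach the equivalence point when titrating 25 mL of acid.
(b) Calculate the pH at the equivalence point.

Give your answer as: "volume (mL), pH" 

moles acid = 0.13 × 25/1000 = 0.00325 mol; V_base = moles/0.29 × 1000 = 11.2 mL. At equivalence only the conjugate base is present: [A⁻] = 0.00325/0.036 = 8.9762e-02 M. Kb = Kw/Ka = 1.40e-10; [OH⁻] = √(Kb × [A⁻]) = 3.5506e-06; pOH = 5.45; pH = 14 - pOH = 8.55.

V = 11.2 mL, pH = 8.55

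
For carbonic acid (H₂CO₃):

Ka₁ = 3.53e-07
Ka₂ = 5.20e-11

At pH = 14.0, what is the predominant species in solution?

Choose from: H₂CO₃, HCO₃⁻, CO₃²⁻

pKa₁ = 6.45, pKa₂ = 10.28. For a polyprotic acid the predominant species crosses at each pKa: below pKa_n the protonated form dominates, above it the deprotonated form does. At pH = 14.0, the predominant species is CO₃²⁻.

CO₃²⁻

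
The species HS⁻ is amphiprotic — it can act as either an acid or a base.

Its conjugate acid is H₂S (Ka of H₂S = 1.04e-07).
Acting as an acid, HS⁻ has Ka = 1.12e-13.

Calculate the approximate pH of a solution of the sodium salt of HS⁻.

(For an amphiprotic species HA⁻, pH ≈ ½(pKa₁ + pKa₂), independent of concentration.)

pKa₁ = -log(1.04e-07) = 6.98; pKa₂ = -log(1.12e-13) = 12.95. For an amphiprotic species, pH ≈ ½(pKa₁ + pKa₂) = ½(6.98 + 12.95) = 9.97.

pH = 9.97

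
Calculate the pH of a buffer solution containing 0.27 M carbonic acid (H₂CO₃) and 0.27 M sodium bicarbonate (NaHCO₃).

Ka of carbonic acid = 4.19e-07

pKa = -log(4.19e-07) = 6.38. pH = pKa + log([A⁻]/[HA]) = 6.38 + log(0.27/0.27)

pH = 6.38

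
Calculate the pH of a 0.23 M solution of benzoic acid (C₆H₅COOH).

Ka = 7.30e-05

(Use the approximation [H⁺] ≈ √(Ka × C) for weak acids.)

[H⁺] = √(Ka × C) = √(7.30e-05 × 0.23) = 4.0976e-03. pH = -log(4.0976e-03)

pH = 2.39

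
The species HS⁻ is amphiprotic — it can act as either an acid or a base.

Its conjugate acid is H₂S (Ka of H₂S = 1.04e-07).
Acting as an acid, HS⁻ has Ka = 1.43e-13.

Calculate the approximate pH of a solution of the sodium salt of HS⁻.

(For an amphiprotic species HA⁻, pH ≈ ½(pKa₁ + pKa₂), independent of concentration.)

pKa₁ = -log(1.04e-07) = 6.98; pKa₂ = -log(1.43e-13) = 12.84. For an amphiprotic species, pH ≈ ½(pKa₁ + pKa₂) = ½(6.98 + 12.84) = 9.91.

pH = 9.91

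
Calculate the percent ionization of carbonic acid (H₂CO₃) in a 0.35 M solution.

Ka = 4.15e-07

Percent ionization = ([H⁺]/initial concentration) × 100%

Using Ka equilibrium: x² + Ka×x - Ka×C = 0. Solving: [H⁺] = 3.8091e-04. Percent = (3.8091e-04/0.35) × 100

Percent ionization = 0.109%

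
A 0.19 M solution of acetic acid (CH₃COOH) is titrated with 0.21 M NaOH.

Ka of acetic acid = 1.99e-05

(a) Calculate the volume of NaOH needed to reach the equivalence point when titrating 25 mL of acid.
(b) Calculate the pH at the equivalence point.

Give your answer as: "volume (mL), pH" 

moles acid = 0.19 × 25/1000 = 0.00475 mol; V_base = moles/0.21 × 1000 = 22.6 mL. At equivalence only the conjugate base is present: [A⁻] = 0.00475/0.048 = 9.9750e-02 M. Kb = Kw/Ka = 5.03e-10; [OH⁻] = √(Kb × [A⁻]) = 7.0799e-06; pOH = 5.15; pH = 14 - pOH = 8.85.

V = 22.6 mL, pH = 8.85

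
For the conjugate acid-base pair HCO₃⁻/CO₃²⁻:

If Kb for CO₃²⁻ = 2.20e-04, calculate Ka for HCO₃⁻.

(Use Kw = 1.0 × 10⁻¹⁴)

For a conjugate pair Ka × Kb = Kw, so Ka = Kw/Kb = 1.0 × 10⁻¹⁴ / 2.20e-04 = 4.55e-11.

K_a = 4.55e-11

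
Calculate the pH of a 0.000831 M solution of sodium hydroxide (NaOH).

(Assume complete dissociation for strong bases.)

[OH⁻] = 0.000831 M for strong base. pOH = -log[OH⁻] = 3.08, pH = 14 - pOH

pH = 10.92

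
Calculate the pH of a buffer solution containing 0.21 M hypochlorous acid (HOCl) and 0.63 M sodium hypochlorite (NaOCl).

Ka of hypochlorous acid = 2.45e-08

pKa = -log(2.45e-08) = 7.61. pH = pKa + log([A⁻]/[HA]) = 7.61 + log(0.63/0.21)

pH = 8.09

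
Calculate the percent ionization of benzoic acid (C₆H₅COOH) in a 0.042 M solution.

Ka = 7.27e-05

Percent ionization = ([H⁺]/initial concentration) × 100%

Using Ka equilibrium: x² + Ka×x - Ka×C = 0. Solving: [H⁺] = 1.7114e-03. Percent = (1.7114e-03/0.042) × 100

Percent ionization = 4.07%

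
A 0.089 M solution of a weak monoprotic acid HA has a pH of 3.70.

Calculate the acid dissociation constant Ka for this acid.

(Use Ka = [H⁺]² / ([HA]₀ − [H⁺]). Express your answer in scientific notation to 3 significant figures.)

[H⁺] = 10^(−pH) = 10^(−3.70) = 1.995e-04 M. For HA ⇌ H⁺ + A⁻, Ka = [H⁺][A⁻]/[HA] = [H⁺]² / ([HA]₀ − [H⁺]) = (1.995e-04)² / (0.089 − 1.995e-04) = 4.48e-07.

K_a = 4.48e-07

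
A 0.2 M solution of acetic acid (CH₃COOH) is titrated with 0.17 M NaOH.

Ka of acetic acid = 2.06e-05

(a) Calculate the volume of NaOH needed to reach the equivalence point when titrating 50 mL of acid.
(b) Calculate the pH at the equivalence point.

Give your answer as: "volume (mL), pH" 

moles acid = 0.2 × 50/1000 = 0.01 mol; V_base = moles/0.17 × 1000 = 58.8 mL. At equivalence only the conjugate base is present: [A⁻] = 0.01/0.109 = 9.1892e-02 M. Kb = Kw/Ka = 4.85e-10; [OH⁻] = √(Kb × [A⁻]) = 6.6789e-06; pOH = 5.18; pH = 14 - pOH = 8.82.

V = 58.8 mL, pH = 8.82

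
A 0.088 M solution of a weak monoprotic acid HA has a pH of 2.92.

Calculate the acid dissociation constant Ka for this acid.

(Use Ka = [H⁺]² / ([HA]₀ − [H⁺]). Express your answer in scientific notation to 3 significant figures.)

[H⁺] = 10^(−pH) = 10^(−2.92) = 1.202e-03 M. For HA ⇌ H⁺ + A⁻, Ka = [H⁺][A⁻]/[HA] = [H⁺]² / ([HA]₀ − [H⁺]) = (1.202e-03)² / (0.088 − 1.202e-03) = 1.67e-05.

K_a = 1.67e-05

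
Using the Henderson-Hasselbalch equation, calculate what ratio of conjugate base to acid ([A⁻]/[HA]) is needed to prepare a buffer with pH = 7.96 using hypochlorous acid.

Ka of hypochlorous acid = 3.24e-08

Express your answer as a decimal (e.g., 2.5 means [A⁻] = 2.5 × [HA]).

pKa = -log(3.24e-08) = 7.4895. pH = pKa + log([A⁻]/[HA]), so log([A⁻]/[HA]) = pH − pKa = 7.96 − 7.4895 = 0.4705. [A⁻]/[HA] = 10^(0.4705) = 2.95

[A⁻]/[HA] = 2.95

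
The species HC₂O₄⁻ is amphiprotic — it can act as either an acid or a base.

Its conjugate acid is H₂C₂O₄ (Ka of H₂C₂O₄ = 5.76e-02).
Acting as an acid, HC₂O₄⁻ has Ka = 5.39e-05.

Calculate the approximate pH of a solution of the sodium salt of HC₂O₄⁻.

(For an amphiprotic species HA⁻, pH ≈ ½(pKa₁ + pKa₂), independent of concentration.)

pKa₁ = -log(5.76e-02) = 1.24; pKa₂ = -log(5.39e-05) = 4.27. For an amphiprotic species, pH ≈ ½(pKa₁ + pKa₂) = ½(1.24 + 4.27) = 2.75.

pH = 2.75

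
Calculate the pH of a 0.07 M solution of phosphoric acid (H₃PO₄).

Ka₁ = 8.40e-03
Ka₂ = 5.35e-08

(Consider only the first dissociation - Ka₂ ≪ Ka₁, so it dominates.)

First dissociation dominates. From Ka₁ = [H⁺][HA⁻]/[H₂A], x² + Ka₁·x − Ka₁·C = 0 with C = 0.07 M and Ka₁ = 8.40e-03. Solving: [H⁺] = (−Ka₁ + √(Ka₁² + 4·Ka₁·C)) / 2 = 2.0410e-02 M. pH = -log(2.0410e-02) = 1.69.

pH = 1.69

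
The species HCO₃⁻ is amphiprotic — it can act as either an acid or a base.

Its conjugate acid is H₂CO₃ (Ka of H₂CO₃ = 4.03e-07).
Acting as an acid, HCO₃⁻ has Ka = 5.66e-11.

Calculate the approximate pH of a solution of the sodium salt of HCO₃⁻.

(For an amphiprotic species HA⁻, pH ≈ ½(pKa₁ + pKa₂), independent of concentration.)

pKa₁ = -log(4.03e-07) = 6.39; pKa₂ = -log(5.66e-11) = 10.25. For an amphiprotic species, pH ≈ ½(pKa₁ + pKa₂) = ½(6.39 + 10.25) = 8.32.

pH = 8.32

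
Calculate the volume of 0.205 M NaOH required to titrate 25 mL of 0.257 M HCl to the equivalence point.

At equivalence: moles acid = moles base. moles HCl = 0.257 × 25/1000 = 0.006425 mol. V_base = moles / 0.205 × 1000 = 31.3 mL.

V_{base} = 31.3 mL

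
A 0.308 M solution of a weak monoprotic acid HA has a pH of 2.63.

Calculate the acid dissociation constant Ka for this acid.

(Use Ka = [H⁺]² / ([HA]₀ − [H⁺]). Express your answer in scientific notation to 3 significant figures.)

[H⁺] = 10^(−pH) = 10^(−2.63) = 2.344e-03 M. For HA ⇌ H⁺ + A⁻, Ka = [H⁺][A⁻]/[HA] = [H⁺]² / ([HA]₀ − [H⁺]) = (2.344e-03)² / (0.308 − 2.344e-03) = 1.80e-05.

K_a = 1.80e-05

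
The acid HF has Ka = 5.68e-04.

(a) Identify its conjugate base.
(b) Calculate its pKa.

(a) The conjugate base is formed by removing one H⁺ from HF, giving F⁻. (b) pKa = -log(Ka) = -log(5.68e-04) = 3.25.

Conjugate base: F⁻; pK_a = 3.25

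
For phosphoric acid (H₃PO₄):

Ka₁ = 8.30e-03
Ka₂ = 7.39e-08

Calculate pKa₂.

pKa₂ = -log(Ka₂) = -log(7.39e-08) = 7.13.

pK_{a2} = 7.13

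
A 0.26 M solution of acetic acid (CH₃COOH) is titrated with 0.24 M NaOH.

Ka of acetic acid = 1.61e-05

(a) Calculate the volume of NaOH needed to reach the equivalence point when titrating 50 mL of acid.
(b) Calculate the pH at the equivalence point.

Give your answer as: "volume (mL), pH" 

moles acid = 0.26 × 50/1000 = 0.013 mol; V_base = moles/0.24 × 1000 = 54.2 mL. At equivalence only the conjugate base is present: [A⁻] = 0.013/0.104 = 1.2480e-01 M. Kb = Kw/Ka = 6.21e-10; [OH⁻] = √(Kb × [A⁻]) = 8.8043e-06; pOH = 5.06; pH = 14 - pOH = 8.94.

V = 54.2 mL, pH = 8.94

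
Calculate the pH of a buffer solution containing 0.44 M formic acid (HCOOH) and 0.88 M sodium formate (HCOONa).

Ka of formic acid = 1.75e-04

pKa = -log(1.75e-04) = 3.76. pH = pKa + log([A⁻]/[HA]) = 3.76 + log(0.88/0.44)

pH = 4.06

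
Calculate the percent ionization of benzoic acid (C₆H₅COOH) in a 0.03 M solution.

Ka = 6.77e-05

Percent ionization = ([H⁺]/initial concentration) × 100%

Using Ka equilibrium: x² + Ka×x - Ka×C = 0. Solving: [H⁺] = 1.3917e-03. Percent = (1.3917e-03/0.03) × 100

Percent ionization = 4.64%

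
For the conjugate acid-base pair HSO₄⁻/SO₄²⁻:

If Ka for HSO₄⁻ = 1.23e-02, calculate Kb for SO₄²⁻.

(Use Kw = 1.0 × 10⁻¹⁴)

For a conjugate pair Ka × Kb = Kw, so Kb = Kw/Ka = 1.0 × 10⁻¹⁴ / 1.23e-02 = 8.13e-13.

K_b = 8.13e-13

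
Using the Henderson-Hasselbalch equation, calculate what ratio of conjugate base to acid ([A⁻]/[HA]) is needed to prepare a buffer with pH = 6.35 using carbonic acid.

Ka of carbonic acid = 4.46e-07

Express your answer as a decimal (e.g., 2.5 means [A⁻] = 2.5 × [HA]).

pKa = -log(4.46e-07) = 6.3507. pH = pKa + log([A⁻]/[HA]), so log([A⁻]/[HA]) = pH − pKa = 6.35 − 6.3507 = -0.0007. [A⁻]/[HA] = 10^(-0.0007) = 0.998

[A⁻]/[HA] = 0.998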